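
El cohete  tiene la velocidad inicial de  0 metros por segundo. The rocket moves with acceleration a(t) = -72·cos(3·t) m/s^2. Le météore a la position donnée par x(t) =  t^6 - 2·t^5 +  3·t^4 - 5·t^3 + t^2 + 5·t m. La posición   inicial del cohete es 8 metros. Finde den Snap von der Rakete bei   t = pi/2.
Um dies zu lösen, müssen wir 2 Ableitungen unserer Gleichung für die Beschleunigung a(t) = -72·cos(3·t) nehmen. Die Ableitung von der Beschleunigung ergibt den Ruck: j(t) = 216·sin(3·t). Die Ableitung von dem Ruck ergibt den Snap: s(t) = 648·cos(3·t). Wir haben den Snap s(t) = 648·cos(3·t). Durch Einsetzen von t = pi/2: s(pi/2) = 0.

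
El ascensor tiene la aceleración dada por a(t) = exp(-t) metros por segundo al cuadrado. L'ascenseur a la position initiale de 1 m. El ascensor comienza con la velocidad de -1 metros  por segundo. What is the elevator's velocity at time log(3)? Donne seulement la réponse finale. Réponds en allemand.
Die Antwort ist -1/3.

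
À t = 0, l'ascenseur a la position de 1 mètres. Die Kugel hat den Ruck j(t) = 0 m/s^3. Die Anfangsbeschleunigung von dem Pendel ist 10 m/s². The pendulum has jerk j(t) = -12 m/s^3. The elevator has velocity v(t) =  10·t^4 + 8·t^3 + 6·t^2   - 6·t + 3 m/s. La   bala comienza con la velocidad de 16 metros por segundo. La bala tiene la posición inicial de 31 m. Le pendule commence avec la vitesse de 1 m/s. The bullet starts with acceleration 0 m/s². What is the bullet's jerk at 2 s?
We have jerk j(t) = 0. Substituting t = 2: j(2) = 0.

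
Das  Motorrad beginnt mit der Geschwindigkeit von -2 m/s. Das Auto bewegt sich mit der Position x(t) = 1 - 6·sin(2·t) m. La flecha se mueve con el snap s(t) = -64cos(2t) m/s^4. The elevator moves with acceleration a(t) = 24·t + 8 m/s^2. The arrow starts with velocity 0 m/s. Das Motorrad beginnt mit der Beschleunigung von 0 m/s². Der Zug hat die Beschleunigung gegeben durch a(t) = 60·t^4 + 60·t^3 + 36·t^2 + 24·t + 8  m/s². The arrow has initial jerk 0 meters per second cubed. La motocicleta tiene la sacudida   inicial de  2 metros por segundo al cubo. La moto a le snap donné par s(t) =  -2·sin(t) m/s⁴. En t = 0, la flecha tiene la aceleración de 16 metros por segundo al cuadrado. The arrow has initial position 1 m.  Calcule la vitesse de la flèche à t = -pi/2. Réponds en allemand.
Ausgehend von dem Snap s(t) = -64·cos(2·t), nehmen wir 3 Integrale. Durch Integration von dem Snap und Verwendung der Anfangsbedingung j(0) = 0, erhalten wir j(t) = -32·sin(2·t). Mit ∫j(t)dt und Anwendung von a(0) = 16, finden wir a(t) = 16·cos(2·t). Das Integral von der Beschleunigung, mit v(0) = 0, ergibt die Geschwindigkeit: v(t) = 8·sin(2·t). Wir haben die Geschwindigkeit v(t) = 8·sin(2·t). Durch Einsetzen von t = -pi/2: v(-pi/2) = 0.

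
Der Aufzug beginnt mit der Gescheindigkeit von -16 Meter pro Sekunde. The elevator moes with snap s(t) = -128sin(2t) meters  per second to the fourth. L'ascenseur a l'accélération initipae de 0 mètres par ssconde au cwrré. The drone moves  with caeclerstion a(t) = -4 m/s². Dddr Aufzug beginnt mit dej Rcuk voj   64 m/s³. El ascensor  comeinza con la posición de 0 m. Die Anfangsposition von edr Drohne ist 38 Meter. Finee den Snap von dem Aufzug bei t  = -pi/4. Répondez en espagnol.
De la ecuación del snap s(t) = -128·sin(2·t), sustituimos t = -pi/4 para obtener s = 128.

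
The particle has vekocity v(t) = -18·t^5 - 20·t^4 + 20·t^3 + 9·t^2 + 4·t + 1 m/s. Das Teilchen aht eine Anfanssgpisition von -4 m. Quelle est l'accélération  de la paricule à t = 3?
En partant de la vitesse v(t) = -18·t^5 - 20·t^4 + 20·t^3 + 9·t^2 + 4·t + 1, nous prenons 1 dérivée. La dérivée de la vitesse donne l'accélération: a(t) = -90·t^4 - 80·t^3 + 60·t^2 + 18·t + 4. De l'équation de l'accélération a(t) = -90·t^4 - 80·t^3 + 60·t^2 + 18·t + 4, nous substituons t = 3 pour obtenir a = -8852.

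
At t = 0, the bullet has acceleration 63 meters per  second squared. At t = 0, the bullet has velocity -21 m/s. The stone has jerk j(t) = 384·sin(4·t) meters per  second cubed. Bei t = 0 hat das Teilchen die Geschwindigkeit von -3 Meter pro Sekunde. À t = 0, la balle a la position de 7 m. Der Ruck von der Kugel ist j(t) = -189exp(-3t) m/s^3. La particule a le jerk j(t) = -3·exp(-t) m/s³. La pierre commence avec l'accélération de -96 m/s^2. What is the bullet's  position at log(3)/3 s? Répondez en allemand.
Ausgehend von dem Ruck j(t) = -189·exp(-3·t), nehmen wir 3 Stammfunktionen. Das Integral von dem Ruck, mit a(0) = 63, ergibt die Beschleunigung: a(t) = 63·exp(-3·t). Durch Integration von der Beschleunigung und Verwendung der Anfangsbedingung v(0) = -21, erhalten wir v(t) = -21·exp(-3·t). Mit ∫v(t)dt und Anwendung von x(0) = 7, finden wir x(t) = 7·exp(-3·t). Mit x(t) = 7·exp(-3·t) und Einsetzen von t = log(3)/3, finden wir x = 7/3.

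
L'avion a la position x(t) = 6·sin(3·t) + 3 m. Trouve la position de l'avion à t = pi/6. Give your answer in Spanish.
De la ecuación de la posición x(t) = 6·sin(3·t) + 3, sustituimos t = pi/6 para obtener x = 9.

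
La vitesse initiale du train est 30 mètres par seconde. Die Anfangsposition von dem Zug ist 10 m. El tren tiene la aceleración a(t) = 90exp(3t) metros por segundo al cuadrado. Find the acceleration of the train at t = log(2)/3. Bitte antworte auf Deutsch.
Wir haben die Beschleunigung a(t) = 90·exp(3·t). Durch Einsetzen von t = log(2)/3: a(log(2)/3) = 180.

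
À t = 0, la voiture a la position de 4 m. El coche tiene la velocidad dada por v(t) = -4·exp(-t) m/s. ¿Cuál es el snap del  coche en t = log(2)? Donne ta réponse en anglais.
Starting from velocity v(t) = -4·exp(-t), we take 3 derivatives. Differentiating velocity, we get acceleration: a(t) = 4·exp(-t). Differentiating acceleration, we get jerk: j(t) = -4·exp(-t). Differentiating jerk, we get snap: s(t) = 4·exp(-t). From the given snap equation s(t) = 4·exp(-t), we substitute t = log(2) to get s = 2.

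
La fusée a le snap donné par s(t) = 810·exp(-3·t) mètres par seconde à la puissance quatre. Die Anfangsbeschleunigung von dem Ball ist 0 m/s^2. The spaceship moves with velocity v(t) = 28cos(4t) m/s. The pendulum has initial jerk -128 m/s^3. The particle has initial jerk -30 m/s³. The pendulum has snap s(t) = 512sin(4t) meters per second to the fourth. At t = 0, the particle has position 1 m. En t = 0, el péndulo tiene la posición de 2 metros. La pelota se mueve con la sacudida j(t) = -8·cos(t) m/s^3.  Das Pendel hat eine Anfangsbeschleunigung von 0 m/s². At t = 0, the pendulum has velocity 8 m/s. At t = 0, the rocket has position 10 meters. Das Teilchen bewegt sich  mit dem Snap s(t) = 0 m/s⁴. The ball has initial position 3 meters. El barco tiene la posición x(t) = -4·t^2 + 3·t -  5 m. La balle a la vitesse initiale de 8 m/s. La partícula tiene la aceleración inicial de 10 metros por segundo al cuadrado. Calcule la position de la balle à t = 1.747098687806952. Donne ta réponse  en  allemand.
Um dies zu lösen, müssen wir 3 Integrale unserer Gleichung für den Ruck j(t) = -8·cos(t) finden. Die Stammfunktion von dem Ruck ist die Beschleunigung. Mit a(0) = 0 erhalten wir a(t) = -8·sin(t). Das Integral von der Beschleunigung, mit v(0) = 8, ergibt die Geschwindigkeit: v(t) = 8·cos(t). Mit ∫v(t)dt und Anwendung von x(0) = 3, finden wir x(t) = 8·sin(t) + 3. Wir haben die Position x(t) = 8·sin(t) + 3. Durch Einsetzen von t = 1.747098687806952: x(1.747098687806952) = 10.8759916175981.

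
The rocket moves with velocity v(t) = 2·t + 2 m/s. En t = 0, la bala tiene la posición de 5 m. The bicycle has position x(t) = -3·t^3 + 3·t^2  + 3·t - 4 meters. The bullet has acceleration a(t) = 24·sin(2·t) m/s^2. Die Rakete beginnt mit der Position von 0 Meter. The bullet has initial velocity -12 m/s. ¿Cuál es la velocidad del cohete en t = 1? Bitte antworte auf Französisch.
De l'équation de la vitesse v(t) = 2·t + 2, nous substituons t = 1 pour obtenir v = 4.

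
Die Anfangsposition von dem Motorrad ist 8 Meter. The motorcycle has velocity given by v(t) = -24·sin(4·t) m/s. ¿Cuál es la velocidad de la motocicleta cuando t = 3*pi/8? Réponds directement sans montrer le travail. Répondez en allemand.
v(3*pi/8) = 24.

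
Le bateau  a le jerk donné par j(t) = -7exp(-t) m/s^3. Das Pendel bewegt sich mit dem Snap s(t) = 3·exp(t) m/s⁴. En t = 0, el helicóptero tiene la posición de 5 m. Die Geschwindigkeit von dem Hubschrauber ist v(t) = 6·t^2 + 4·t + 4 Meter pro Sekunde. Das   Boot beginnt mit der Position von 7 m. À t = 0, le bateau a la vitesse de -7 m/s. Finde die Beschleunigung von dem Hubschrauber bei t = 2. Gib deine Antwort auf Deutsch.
Um dies zu lösen, müssen wir 1 Ableitung unserer Gleichung für die Geschwindigkeit v(t) = 6·t^2 + 4·t + 4 nehmen. Durch Ableiten von der Geschwindigkeit erhalten wir die Beschleunigung: a(t) = 12·t + 4. Wir haben die Beschleunigung a(t) = 12·t + 4. Durch Einsetzen von t = 2: a(2) = 28.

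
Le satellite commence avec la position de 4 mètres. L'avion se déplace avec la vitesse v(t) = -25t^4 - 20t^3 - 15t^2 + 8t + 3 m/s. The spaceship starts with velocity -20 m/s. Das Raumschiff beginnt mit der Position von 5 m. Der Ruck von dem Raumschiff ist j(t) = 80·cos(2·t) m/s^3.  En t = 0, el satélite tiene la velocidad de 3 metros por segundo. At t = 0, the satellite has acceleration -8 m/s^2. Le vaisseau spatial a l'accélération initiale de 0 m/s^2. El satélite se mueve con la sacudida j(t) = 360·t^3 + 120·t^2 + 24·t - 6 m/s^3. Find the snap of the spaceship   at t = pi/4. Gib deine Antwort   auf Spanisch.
Debemos derivar nuestra ecuación de la sacudida j(t) = 80·cos(2·t) 1 vez. Tomando d/dt de j(t), encontramos s(t) = -160·sin(2·t). De la ecuación del snap s(t) = -160·sin(2·t), sustituimos t = pi/4 para obtener s = -160.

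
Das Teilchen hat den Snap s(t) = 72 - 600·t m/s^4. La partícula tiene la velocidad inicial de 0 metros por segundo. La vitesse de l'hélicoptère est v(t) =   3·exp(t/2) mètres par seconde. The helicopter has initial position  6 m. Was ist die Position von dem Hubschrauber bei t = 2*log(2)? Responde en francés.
Pour résoudre ceci, nous devons prendre 1 intégrale de notre équation de la vitesse v(t) = 3·exp(t/2). En intégrant la vitesse et en utilisant la condition initiale x(0) = 6, nous obtenons x(t) = 6·exp(t/2). Nous avons la position x(t) = 6·exp(t/2). En substituant t = 2*log(2): x(2*log(2)) = 12.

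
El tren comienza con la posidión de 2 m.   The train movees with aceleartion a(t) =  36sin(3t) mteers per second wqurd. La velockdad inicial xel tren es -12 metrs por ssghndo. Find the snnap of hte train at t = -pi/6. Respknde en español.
Partiendo de la aceleración a(t) = 36·sin(3·t), tomamos 2 derivadas. Derivando la aceleración, obtenemos la sacudida: j(t) = 108·cos(3·t). Derivando la sacudida, obtenemos el snap: s(t) = -324·sin(3·t). Usando s(t) = -324·sin(3·t) y sustituyendo t = -pi/6, encontramos s = 324.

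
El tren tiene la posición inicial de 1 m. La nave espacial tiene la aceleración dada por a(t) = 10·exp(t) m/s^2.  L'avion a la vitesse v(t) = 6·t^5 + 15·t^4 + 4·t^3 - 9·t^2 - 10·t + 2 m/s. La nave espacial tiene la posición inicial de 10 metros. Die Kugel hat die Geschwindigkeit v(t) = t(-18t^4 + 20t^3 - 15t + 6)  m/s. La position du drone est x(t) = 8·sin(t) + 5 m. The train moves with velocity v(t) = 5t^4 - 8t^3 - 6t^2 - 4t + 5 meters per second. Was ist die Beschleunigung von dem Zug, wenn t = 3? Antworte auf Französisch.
En partant de la vitesse v(t) = 5·t^4 - 8·t^3 - 6·t^2 - 4·t + 5, nous prenons 1 dérivée. En dérivant la vitesse, nous obtenons l'accélération: a(t) = 20·t^3 - 24·t^2 - 12·t - 4. En utilisant a(t) = 20·t^3 - 24·t^2 - 12·t - 4 et en substituant t = 3, nous trouvons a = 284.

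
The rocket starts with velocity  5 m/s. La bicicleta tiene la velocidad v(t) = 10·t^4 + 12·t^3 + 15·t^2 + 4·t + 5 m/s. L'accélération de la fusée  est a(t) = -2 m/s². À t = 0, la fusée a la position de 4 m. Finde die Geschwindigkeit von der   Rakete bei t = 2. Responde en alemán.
Um dies zu lösen, müssen wir 1 Stammfunktion unserer Gleichung für die Beschleunigung a(t) = -2 finden. Mit ∫a(t)dt und Anwendung von v(0) = 5, finden wir v(t) = 5 - 2·t. Mit v(t) = 5 - 2·t und Einsetzen von t = 2, finden wir v = 1.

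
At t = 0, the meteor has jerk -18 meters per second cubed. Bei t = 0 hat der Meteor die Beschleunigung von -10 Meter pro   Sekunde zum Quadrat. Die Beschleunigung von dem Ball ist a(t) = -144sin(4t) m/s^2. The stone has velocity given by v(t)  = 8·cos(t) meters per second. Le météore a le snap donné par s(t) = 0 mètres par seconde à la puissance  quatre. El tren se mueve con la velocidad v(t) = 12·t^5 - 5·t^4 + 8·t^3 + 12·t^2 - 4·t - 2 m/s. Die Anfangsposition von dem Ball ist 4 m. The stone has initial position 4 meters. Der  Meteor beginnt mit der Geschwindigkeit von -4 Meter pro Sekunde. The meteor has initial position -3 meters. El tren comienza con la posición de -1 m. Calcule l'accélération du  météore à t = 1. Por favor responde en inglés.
To find the answer, we compute 2 antiderivatives of s(t) = 0. The antiderivative of snap, with j(0) = -18, gives jerk: j(t) = -18. Finding the antiderivative of j(t) and using a(0) = -10: a(t) = -18·t - 10. From the given acceleration equation a(t) = -18·t - 10, we substitute t = 1 to get a = -28.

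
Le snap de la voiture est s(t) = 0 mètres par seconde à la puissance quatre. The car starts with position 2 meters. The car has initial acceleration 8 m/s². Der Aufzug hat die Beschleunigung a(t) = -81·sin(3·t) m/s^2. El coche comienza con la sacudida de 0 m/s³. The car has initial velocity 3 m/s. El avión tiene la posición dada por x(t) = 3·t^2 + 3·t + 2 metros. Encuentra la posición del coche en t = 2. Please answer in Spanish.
Necesitamos integrar nuestra ecuación del snap s(t) = 0 4 veces. Tomando ∫s(t)dt y aplicando j(0) = 0, encontramos j(t) = 0. Integrando la sacudida y usando la condición inicial a(0) = 8, obtenemos a(t) = 8. Integrando la aceleración y usando la condición inicial v(0) = 3, obtenemos v(t) = 8·t + 3. Tomando ∫v(t)dt y aplicando x(0) = 2, encontramos x(t) = 4·t^2 + 3·t + 2. De la ecuación de la posición x(t) = 4·t^2 + 3·t + 2, sustituimos t = 2 para obtener x = 24.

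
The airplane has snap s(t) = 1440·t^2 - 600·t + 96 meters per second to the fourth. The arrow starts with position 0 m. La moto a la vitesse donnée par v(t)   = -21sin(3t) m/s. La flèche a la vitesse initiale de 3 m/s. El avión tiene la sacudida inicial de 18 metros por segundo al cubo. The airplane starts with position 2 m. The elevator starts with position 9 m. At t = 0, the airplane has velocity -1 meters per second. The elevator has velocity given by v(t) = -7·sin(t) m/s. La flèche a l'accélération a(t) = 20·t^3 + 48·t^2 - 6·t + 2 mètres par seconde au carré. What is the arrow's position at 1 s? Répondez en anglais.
Starting from acceleration a(t) = 20·t^3 + 48·t^2 - 6·t + 2, we take 2 antiderivatives. Integrating acceleration and using the initial condition v(0) = 3, we get v(t) = 5·t^4 + 16·t^3 - 3·t^2 + 2·t + 3. Taking ∫v(t)dt and applying x(0) = 0, we find x(t) = t^5 + 4·t^4 - t^3 + t^2 + 3·t. From the given position equation x(t) = t^5 + 4·t^4 - t^3 + t^2 + 3·t, we substitute t = 1 to get x = 8.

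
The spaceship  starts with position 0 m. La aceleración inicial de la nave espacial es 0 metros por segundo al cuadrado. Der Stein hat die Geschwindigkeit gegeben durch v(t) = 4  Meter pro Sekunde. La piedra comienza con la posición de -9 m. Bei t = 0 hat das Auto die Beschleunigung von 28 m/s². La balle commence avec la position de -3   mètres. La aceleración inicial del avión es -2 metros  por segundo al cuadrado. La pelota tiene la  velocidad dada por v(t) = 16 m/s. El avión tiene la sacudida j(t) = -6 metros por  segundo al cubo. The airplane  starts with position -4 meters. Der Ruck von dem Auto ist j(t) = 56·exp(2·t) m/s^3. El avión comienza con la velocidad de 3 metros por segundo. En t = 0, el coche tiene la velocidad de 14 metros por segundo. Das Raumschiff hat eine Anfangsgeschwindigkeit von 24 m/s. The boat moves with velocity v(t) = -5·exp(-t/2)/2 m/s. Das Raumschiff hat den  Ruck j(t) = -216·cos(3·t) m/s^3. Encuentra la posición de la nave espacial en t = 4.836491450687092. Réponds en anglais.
We need to integrate our jerk equation j(t) = -216·cos(3·t) 3 times. Finding the antiderivative of j(t) and using a(0) = 0: a(t) = -72·sin(3·t). The integral of acceleration is velocity. Using v(0) = 24, we get v(t) = 24·cos(3·t). Finding the antiderivative of v(t) and using x(0) = 0: x(t) = 8·sin(3·t). We have position x(t) = 8·sin(3·t). Substituting t = 4.836491450687092: x(4.836491450687092) = 7.45192375226065.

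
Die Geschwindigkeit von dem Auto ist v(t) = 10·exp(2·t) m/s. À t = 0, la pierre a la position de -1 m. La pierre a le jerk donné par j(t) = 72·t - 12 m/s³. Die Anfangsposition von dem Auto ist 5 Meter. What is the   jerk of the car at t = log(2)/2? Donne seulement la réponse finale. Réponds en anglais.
At t = log(2)/2, j = 80.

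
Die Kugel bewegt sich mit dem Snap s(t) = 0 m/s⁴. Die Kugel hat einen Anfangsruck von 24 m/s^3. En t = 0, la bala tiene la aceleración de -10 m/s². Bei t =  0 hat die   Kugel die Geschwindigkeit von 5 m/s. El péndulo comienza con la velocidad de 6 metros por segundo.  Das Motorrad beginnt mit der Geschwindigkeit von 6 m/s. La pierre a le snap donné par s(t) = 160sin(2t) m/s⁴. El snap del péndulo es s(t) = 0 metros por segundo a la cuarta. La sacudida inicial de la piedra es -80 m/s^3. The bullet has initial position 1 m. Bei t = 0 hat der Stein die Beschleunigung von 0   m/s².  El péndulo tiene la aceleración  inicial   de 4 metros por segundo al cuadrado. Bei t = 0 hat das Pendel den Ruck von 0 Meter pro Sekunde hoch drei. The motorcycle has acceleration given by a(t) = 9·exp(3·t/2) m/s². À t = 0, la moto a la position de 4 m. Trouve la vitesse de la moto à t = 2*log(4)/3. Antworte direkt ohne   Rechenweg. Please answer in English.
v(2*log(4)/3) = 24.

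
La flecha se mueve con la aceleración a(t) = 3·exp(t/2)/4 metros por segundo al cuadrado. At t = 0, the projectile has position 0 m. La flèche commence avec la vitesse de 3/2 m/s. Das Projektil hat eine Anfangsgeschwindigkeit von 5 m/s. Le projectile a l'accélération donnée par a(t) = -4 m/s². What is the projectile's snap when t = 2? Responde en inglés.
Starting from acceleration a(t) = -4, we take 2 derivatives. Taking d/dt of a(t), we find j(t) = 0. Differentiating jerk, we get snap: s(t) = 0. We have snap s(t) = 0. Substituting t = 2: s(2) = 0.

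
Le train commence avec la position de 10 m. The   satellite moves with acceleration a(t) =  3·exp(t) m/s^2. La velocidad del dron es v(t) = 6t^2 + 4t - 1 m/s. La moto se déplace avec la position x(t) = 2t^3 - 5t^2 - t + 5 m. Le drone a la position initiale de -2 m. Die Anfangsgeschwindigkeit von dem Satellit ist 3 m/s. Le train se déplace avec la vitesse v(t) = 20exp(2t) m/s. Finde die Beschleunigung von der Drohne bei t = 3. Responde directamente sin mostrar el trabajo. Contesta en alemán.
Bei t = 3, a = 40.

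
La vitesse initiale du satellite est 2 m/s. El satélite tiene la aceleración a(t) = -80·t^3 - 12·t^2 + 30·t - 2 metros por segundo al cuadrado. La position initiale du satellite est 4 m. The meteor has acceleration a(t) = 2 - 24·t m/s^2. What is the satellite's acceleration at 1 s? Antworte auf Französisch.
En utilisant a(t) = -80·t^3 - 12·t^2 + 30·t - 2 et en substituant t = 1, nous trouvons a = -64.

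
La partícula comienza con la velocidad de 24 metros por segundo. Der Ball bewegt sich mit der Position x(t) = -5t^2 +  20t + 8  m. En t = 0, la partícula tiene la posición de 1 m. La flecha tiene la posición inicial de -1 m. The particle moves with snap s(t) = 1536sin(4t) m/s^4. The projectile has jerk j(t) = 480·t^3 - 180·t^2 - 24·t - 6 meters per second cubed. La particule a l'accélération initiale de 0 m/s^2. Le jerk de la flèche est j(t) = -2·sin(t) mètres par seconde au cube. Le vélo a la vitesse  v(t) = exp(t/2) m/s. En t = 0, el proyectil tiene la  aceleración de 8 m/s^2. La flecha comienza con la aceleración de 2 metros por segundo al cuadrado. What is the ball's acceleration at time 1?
We must differentiate our position equation x(t) = -5·t^2 + 20·t + 8 2 times. Differentiating position, we get velocity: v(t) = 20 - 10·t. Taking d/dt of v(t), we find a(t) = -10. Using a(t) = -10 and substituting t = 1, we find a = -10.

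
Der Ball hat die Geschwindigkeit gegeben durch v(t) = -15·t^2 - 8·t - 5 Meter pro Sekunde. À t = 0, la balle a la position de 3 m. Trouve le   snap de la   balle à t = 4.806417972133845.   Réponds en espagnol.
Para resolver esto, necesitamos tomar 3 derivadas de nuestra ecuación de la velocidad v(t) = -15·t^2 - 8·t - 5. La derivada de la velocidad da la aceleración: a(t) = -30·t - 8. La derivada de la aceleración da la sacudida: j(t) = -30. La derivada de la sacudida da el snap: s(t) = 0. Tenemos el snap s(t) = 0. Sustituyendo t = 4.806417972133845: s(4.806417972133845) = 0.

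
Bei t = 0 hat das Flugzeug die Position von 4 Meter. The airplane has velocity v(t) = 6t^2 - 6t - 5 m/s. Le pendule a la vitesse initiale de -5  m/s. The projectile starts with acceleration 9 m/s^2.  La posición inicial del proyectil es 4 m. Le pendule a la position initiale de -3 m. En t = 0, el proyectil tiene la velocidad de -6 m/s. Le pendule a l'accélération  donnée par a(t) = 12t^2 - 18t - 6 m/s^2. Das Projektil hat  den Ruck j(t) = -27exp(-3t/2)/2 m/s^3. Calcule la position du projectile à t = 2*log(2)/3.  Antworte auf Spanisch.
Necesitamos integrar nuestra ecuación de la sacudida j(t) = -27·exp(-3·t/2)/2 3 veces. Integrando la sacudida y usando la condición inicial a(0) = 9, obtenemos a(t) = 9·exp(-3·t/2). La antiderivada de la aceleración, con v(0) = -6, da la velocidad: v(t) = -6·exp(-3·t/2). La antiderivada de la velocidad es la posición. Usando x(0) = 4, obtenemos x(t) = 4·exp(-3·t/2). Tenemos la posición x(t) = 4·exp(-3·t/2). Sustituyendo t = 2*log(2)/3: x(2*log(2)/3) = 2.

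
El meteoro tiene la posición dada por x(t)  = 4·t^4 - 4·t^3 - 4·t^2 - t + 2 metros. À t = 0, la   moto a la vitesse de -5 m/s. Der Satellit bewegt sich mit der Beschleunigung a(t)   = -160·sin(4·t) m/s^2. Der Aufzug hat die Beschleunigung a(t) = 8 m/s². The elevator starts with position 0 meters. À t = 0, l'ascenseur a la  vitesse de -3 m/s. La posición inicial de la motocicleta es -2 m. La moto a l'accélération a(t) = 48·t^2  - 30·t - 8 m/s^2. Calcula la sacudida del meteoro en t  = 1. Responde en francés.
Pour résoudre ceci, nous devons prendre 3 dérivées de notre équation de la position x(t) = 4·t^4 - 4·t^3 - 4·t^2 - t + 2. En dérivant la position, nous obtenons la vitesse: v(t) = 16·t^3 - 12·t^2 - 8·t - 1. La dérivée de la vitesse donne l'accélération: a(t) = 48·t^2 - 24·t - 8. La dérivée de l'accélération donne le jerk: j(t) = 96·t - 24. En utilisant j(t) = 96·t - 24 et en substituant t = 1, nous trouvons j = 72.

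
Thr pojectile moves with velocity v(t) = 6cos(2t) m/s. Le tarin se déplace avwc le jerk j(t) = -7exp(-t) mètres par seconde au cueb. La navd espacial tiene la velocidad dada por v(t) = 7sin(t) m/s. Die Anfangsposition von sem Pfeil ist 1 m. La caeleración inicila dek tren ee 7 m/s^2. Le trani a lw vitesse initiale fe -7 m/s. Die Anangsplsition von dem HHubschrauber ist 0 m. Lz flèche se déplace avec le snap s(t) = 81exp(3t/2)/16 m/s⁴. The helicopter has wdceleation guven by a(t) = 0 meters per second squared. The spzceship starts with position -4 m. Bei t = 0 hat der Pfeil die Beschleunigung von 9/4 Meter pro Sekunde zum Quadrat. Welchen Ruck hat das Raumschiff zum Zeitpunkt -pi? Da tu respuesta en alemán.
Um dies zu lösen, müssen wir 2 Ableitungen unserer Gleichung für die Geschwindigkeit v(t) = 7·sin(t) nehmen. Mit d/dt von v(t) finden wir a(t) = 7·cos(t). Durch Ableiten von der Beschleunigung erhalten wir den Ruck: j(t) = -7·sin(t). Wir haben den Ruck j(t) = -7·sin(t). Durch Einsetzen von t = -pi: j(-pi) = 0.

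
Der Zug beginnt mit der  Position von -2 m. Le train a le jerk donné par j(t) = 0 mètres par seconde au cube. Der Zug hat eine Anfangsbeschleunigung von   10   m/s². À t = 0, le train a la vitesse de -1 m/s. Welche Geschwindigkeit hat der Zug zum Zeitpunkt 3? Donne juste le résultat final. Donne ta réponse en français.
À t = 3, v = 29.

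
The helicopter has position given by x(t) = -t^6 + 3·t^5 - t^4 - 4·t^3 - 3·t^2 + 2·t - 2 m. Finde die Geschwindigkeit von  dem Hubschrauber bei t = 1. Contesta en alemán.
Ausgehend von der Position x(t) = -t^6 + 3·t^5 - t^4 - 4·t^3 - 3·t^2 + 2·t - 2, nehmen wir 1 Ableitung. Durch Ableiten von der Position erhalten wir die Geschwindigkeit: v(t) = -6·t^5 + 15·t^4 - 4·t^3 - 12·t^2 - 6·t + 2. Aus der Gleichung für die Geschwindigkeit v(t) = -6·t^5 + 15·t^4 - 4·t^3 - 12·t^2 - 6·t + 2, setzen wir t = 1 ein und erhalten v = -11.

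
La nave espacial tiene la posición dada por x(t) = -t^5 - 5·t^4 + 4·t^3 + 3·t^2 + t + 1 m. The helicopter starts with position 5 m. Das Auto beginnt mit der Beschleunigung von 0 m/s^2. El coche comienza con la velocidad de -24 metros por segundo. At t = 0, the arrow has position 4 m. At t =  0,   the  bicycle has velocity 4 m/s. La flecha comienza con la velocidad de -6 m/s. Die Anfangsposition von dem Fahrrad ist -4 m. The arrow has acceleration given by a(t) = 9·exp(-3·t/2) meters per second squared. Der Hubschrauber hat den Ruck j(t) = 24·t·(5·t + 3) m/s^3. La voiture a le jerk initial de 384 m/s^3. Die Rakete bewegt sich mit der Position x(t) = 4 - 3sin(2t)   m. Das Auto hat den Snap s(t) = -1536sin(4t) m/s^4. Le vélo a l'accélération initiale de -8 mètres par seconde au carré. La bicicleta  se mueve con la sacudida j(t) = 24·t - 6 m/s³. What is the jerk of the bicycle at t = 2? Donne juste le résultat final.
The jerk at t = 2 is j = 42.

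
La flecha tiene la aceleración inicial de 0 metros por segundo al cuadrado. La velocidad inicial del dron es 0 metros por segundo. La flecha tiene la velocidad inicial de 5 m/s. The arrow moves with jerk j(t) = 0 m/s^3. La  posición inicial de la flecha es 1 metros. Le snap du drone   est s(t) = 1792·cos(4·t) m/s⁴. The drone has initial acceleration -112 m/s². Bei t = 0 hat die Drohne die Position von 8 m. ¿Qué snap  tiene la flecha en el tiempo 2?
Partiendo de la sacudida j(t) = 0, tomamos 1 derivada. La derivada de la sacudida da el snap: s(t) = 0. De la ecuación del snap s(t) = 0, sustituimos t = 2 para obtener s = 0.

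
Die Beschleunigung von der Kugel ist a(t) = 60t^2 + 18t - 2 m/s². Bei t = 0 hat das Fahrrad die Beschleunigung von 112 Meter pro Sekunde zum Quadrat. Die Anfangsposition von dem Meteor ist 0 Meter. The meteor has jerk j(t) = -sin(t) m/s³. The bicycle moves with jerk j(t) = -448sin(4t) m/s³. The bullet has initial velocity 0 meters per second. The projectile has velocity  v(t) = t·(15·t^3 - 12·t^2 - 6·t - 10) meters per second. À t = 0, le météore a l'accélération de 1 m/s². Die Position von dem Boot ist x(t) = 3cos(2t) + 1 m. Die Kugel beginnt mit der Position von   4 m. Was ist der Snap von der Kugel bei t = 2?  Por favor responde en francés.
Nous devons dériver notre équation de l'accélération a(t) = 60·t^2 + 18·t - 2 2 fois. En dérivant l'accélération, nous obtenons le jerk: j(t) = 120·t + 18. En prenant d/dt de j(t), nous trouvons s(t) = 120. En utilisant s(t) = 120 et en substituant t = 2, nous trouvons s = 120.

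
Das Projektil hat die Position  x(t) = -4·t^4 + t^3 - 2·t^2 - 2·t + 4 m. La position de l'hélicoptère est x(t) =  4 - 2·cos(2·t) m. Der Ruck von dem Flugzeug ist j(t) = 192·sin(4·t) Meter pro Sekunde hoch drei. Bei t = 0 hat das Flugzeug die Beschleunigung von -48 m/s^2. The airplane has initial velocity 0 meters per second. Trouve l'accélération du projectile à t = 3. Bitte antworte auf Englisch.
We must differentiate our position equation x(t) = -4·t^4 + t^3 - 2·t^2 - 2·t + 4 2 times. Differentiating position, we get velocity: v(t) = -16·t^3 + 3·t^2 - 4·t - 2. Differentiating velocity, we get acceleration: a(t) = -48·t^2 + 6·t - 4. We have acceleration a(t) = -48·t^2 + 6·t - 4. Substituting t = 3: a(3) = -418.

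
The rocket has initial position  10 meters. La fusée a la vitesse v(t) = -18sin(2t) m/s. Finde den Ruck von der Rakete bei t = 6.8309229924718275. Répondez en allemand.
Wir müssen unsere Gleichung für die Geschwindigkeit v(t) = -18·sin(2·t) 2-mal ableiten. Durch Ableiten von der Geschwindigkeit erhalten wir die Beschleunigung: a(t) = -36·cos(2·t). Die Ableitung von der Beschleunigung ergibt den Ruck: j(t) = 72·sin(2·t). Mit j(t) = 72·sin(2·t) und Einsetzen von t = 6.8309229924718275, finden wir j = 64.0185040948679.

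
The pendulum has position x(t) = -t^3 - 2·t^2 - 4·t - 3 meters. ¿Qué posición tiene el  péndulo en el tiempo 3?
Usando x(t) = -t^3 - 2·t^2 - 4·t - 3 y sustituyendo t = 3, encontramos x = -60.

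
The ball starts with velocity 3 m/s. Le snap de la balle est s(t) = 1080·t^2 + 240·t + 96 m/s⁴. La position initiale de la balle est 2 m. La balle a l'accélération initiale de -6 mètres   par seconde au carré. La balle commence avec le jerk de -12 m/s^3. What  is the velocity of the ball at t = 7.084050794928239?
To solve this, we need to take 3 integrals of our snap equation s(t) = 1080·t^2 + 240·t + 96. Finding the antiderivative of s(t) and using j(0) = -12: j(t) = 360·t^3 + 120·t^2 + 96·t - 12. The antiderivative of jerk is acceleration. Using a(0) = -6, we get a(t) = 90·t^4 + 40·t^3 + 48·t^2 - 12·t - 6. The antiderivative of acceleration, with v(0) = 3, gives velocity: v(t) = 18·t^5 + 10·t^4 + 16·t^3 - 6·t^2 - 6·t + 3. We have velocity v(t) = 18·t^5 + 10·t^4 + 16·t^3 - 6·t^2 - 6·t + 3. Substituting t = 7.084050794928239: v(7.084050794928239) = 351661.546488049.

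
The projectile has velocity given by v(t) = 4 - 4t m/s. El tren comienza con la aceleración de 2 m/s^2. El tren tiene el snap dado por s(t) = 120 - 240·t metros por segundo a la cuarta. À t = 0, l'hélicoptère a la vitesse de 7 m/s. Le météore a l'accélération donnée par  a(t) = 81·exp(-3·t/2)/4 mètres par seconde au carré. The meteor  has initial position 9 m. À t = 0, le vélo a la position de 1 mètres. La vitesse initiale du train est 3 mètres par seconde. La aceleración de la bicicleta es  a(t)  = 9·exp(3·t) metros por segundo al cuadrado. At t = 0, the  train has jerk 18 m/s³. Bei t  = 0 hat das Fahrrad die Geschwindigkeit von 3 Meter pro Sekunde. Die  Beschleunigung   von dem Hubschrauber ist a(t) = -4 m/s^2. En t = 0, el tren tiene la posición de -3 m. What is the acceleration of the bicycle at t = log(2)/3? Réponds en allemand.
Aus der Gleichung für die Beschleunigung a(t) = 9·exp(3·t), setzen wir t = log(2)/3 ein und erhalten a = 18.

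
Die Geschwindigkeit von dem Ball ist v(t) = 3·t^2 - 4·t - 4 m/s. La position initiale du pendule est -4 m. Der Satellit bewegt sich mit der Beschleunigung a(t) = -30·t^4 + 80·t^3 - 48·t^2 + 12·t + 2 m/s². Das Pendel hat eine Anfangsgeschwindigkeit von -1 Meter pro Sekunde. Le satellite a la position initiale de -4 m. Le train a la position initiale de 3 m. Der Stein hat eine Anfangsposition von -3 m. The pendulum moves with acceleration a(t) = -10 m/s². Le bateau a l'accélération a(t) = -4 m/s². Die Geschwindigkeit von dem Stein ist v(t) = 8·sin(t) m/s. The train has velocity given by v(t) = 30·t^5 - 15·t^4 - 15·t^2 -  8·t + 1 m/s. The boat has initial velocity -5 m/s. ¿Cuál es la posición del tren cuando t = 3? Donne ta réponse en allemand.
Ausgehend von der Geschwindigkeit v(t) = 30·t^5 - 15·t^4 - 15·t^2 - 8·t + 1, nehmen wir 1 Stammfunktion. Mit ∫v(t)dt und Anwendung von x(0) = 3, finden wir x(t) = 5·t^6 - 3·t^5 - 5·t^3 - 4·t^2 + t + 3. Mit x(t) = 5·t^6 - 3·t^5 - 5·t^3 - 4·t^2 + t + 3 und Einsetzen von t = 3, finden wir x = 2751.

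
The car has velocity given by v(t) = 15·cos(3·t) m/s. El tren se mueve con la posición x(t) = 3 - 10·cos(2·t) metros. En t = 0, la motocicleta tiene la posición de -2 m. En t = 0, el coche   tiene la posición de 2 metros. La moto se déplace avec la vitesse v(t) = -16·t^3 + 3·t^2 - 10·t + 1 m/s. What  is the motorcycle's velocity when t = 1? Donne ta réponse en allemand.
Aus der Gleichung für die Geschwindigkeit v(t) = -16·t^3 + 3·t^2 - 10·t + 1, setzen wir t = 1 ein und erhalten v = -22.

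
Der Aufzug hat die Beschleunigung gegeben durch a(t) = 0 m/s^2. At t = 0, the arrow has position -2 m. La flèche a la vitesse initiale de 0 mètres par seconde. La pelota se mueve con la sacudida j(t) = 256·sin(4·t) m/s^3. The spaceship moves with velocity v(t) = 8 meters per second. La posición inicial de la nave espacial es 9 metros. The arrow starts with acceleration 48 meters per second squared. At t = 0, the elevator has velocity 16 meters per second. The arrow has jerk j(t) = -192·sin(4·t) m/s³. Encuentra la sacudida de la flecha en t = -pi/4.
Tenemos la sacudida j(t) = -192·sin(4·t). Sustituyendo t = -pi/4: j(-pi/4) = 0.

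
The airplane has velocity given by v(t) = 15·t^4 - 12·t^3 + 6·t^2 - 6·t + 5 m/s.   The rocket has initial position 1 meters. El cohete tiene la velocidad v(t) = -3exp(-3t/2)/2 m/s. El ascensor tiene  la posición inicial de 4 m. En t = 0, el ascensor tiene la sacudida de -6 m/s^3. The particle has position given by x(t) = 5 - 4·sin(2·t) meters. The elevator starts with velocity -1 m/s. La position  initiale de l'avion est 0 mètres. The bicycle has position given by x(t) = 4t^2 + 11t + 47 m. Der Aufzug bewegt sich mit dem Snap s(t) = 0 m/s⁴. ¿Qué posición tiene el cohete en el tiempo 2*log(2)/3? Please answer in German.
Wir müssen das Integral unserer Gleichung für die Geschwindigkeit v(t) = -3·exp(-3·t/2)/2 1-mal finden. Mit ∫v(t)dt und Anwendung von x(0) = 1, finden wir x(t) = exp(-3·t/2). Mit x(t) = exp(-3·t/2) und Einsetzen von t = 2*log(2)/3, finden wir x = 1/2.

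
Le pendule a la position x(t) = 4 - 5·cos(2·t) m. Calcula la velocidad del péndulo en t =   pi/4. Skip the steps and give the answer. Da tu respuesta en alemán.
Die Geschwindigkeit bei t = pi/4 ist v = 10.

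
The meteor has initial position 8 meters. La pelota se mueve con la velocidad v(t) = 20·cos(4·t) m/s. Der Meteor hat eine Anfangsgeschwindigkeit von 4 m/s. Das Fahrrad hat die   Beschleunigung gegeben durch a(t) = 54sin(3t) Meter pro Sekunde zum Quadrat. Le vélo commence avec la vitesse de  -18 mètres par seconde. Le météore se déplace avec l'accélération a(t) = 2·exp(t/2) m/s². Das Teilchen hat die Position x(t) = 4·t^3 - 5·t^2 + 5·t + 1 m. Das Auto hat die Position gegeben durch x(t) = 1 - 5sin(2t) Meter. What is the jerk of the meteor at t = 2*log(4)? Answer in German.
Ausgehend von der Beschleunigung a(t) = 2·exp(t/2), nehmen wir 1 Ableitung. Die Ableitung von der Beschleunigung ergibt den Ruck: j(t) = exp(t/2). Wir haben den Ruck j(t) = exp(t/2). Durch Einsetzen von t = 2*log(4): j(2*log(4)) = 4.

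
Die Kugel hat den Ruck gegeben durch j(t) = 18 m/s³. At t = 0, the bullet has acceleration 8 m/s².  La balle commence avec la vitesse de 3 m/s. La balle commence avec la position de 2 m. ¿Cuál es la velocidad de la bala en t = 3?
Debemos encontrar la antiderivada de nuestra ecuación de la sacudida j(t) = 18 2 veces. Tomando ∫j(t)dt y aplicando a(0) = 8, encontramos a(t) = 18·t + 8. La antiderivada de la aceleración es la velocidad. Usando v(0) = 3, obtenemos v(t) = 9·t^2 + 8·t + 3. De la ecuación de la velocidad v(t) = 9·t^2 + 8·t + 3, sustituimos t = 3 para obtener v = 108.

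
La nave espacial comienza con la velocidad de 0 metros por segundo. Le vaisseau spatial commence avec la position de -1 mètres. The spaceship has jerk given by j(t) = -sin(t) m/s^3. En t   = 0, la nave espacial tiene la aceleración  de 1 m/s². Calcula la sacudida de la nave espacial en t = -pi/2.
Tenemos la sacudida j(t) = -sin(t). Sustituyendo t = -pi/2: j(-pi/2) = 1.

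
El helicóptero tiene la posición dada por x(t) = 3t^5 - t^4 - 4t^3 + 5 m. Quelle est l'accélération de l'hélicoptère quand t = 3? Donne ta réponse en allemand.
Wir müssen unsere Gleichung für die Position x(t) = 3·t^5 - t^4 - 4·t^3 + 5 2-mal ableiten. Durch Ableiten von der Position erhalten wir die Geschwindigkeit: v(t) = 15·t^4 - 4·t^3 - 12·t^2. Die Ableitung von der Geschwindigkeit ergibt die Beschleunigung: a(t) = 60·t^3 - 12·t^2 - 24·t. Mit a(t) = 60·t^3 - 12·t^2 - 24·t und Einsetzen von t = 3, finden wir a = 1440.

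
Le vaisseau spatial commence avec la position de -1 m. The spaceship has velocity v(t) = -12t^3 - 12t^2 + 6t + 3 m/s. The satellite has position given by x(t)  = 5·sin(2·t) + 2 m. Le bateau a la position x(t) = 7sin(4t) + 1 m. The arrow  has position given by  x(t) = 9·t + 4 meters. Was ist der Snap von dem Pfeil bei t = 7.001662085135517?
Ausgehend von der Position x(t) = 9·t + 4, nehmen wir 4 Ableitungen. Durch Ableiten von der Position erhalten wir die Geschwindigkeit: v(t) = 9. Durch Ableiten von der Geschwindigkeit erhalten wir die Beschleunigung: a(t) = 0. Durch Ableiten von der Beschleunigung erhalten wir den Ruck: j(t) = 0. Mit d/dt von j(t) finden wir s(t) = 0. Aus der Gleichung für den Snap s(t) = 0, setzen wir t = 7.001662085135517 ein und erhalten s = 0.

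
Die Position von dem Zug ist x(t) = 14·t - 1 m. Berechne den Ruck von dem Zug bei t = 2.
Ausgehend von der Position x(t) = 14·t - 1, nehmen wir 3 Ableitungen. Mit d/dt von x(t) finden wir v(t) = 14. Die Ableitung von der Geschwindigkeit ergibt die Beschleunigung: a(t) = 0. Die Ableitung von der Beschleunigung ergibt den Ruck: j(t) = 0. Wir haben den Ruck j(t) = 0. Durch Einsetzen von t = 2: j(2) = 0.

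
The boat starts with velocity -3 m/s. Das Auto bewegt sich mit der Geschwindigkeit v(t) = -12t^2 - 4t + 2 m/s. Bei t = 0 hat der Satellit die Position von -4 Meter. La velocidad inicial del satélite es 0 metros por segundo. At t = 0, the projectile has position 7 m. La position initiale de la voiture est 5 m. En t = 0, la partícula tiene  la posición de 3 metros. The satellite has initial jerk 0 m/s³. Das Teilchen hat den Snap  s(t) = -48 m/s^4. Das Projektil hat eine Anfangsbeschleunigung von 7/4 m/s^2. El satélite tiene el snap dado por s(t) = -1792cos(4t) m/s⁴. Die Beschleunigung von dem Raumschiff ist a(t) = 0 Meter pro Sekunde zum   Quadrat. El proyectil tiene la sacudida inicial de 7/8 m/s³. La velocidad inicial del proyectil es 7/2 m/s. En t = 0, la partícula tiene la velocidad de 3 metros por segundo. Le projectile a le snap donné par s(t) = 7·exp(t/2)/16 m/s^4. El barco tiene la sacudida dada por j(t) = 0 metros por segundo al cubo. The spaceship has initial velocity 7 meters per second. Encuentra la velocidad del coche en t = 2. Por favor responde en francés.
En utilisant v(t) = -12·t^2 - 4·t + 2 et en substituant t = 2, nous trouvons v = -54.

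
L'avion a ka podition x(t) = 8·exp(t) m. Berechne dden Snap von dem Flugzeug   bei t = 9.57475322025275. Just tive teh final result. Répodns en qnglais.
s(9.57475322025275) = 115173.476489973.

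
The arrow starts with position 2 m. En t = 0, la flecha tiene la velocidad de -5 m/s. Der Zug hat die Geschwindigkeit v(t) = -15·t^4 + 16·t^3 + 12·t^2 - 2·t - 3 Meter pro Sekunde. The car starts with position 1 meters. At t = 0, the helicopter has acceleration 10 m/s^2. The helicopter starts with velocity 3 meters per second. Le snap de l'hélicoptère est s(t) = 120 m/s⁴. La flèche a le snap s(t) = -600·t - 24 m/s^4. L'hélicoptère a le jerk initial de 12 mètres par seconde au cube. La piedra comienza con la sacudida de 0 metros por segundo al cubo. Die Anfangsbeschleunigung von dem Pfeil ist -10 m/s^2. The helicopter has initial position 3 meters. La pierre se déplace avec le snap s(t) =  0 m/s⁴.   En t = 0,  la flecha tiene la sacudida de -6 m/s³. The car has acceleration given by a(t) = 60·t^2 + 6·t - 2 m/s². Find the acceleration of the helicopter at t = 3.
We must find the antiderivative of our snap equation s(t) = 120 2 times. Finding the integral of s(t) and using j(0) = 12: j(t) = 120·t + 12. Integrating jerk and using the initial condition a(0) = 10, we get a(t) = 60·t^2 + 12·t + 10. We have acceleration a(t) = 60·t^2 + 12·t + 10. Substituting t = 3: a(3) = 586.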